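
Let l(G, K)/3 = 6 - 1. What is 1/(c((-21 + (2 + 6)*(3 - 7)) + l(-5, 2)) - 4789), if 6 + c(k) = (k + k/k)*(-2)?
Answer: -1/4721 ≈ -0.00021182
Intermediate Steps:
l(G, K) = 15 (l(G, K) = 3*(6 - 1) = 3*5 = 15)
c(k) = -8 - 2*k (c(k) = -6 + (k + k/k)*(-2) = -6 + (k + 1)*(-2) = -6 + (1 + k)*(-2) = -6 + (-2 - 2*k) = -8 - 2*k)
1/(c((-21 + (2 + 6)*(3 - 7)) + l(-5, 2)) - 4789) = 1/((-8 - 2*((-21 + (2 + 6)*(3 - 7)) + 15)) - 4789) = 1/((-8 - 2*((-21 + 8*(-4)) + 15)) - 4789) = 1/((-8 - 2*((-21 - 32) + 15)) - 4789) = 1/((-8 - 2*(-53 + 15)) - 4789) = 1/((-8 - 2*(-38)) - 4789) = 1/((-8 + 76) - 4789) = 1/(68 - 4789) = 1/(-4721) = -1/4721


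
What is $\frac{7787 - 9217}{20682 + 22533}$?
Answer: $- \frac{286}{8643} \approx -0.03309$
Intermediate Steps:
$\frac{7787 - 9217}{20682 + 22533} = \frac{7787 + \left(-23577 + 14360\right)}{43215} = \left(7787 - 9217\right) \frac{1}{43215} = \left(-1430\right) \frac{1}{43215} = - \frac{286}{8643}$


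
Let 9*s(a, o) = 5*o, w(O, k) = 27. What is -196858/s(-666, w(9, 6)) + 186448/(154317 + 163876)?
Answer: -62636040874/4772895 ≈ -13123.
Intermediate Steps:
s(a, o) = 5*o/9 (s(a, o) = (5*o)/9 = 5*o/9)
-196858/s(-666, w(9, 6)) + 186448/(154317 + 163876) = -196858/((5/9)*27) + 186448/(154317 + 163876) = -196858/15 + 186448/318193 = -62636040874/4772895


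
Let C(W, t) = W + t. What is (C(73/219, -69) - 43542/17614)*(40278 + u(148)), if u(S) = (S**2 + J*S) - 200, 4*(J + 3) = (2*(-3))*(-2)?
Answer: -116498578010/26421 ≈ -4.4093e+6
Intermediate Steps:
J = 0 (J = -3 + ((2*(-3))*(-2))/4 = -3 + (-6*(-2))/4 = -3 + (1/4)*12 = -3 + 3 = 0)
u(S) = -200 + S**2 (u(S) = (S**2 + 0*S) - 200 = (S**2 + 0) - 200 = S**2 - 200 = -200 + S**2)
(C(73/219, -69) - 43542/17614)*(40278 + u(148)) = ((73/219 - 69) - 43542/17614)*(40278 + (-200 + 148**2)) = ((73*(1/219) - 69) - 43542*1/17614)*(40278 + (-200 + 21904)) = ((1/3 - 69) - 21771/8807)*(40278 + 21704) = (-206/3 - 21771/8807)*61982 = -1879555/26421*61982 = -116498578010/26421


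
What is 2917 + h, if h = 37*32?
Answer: 4101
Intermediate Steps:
h = 1184
2917 + h = 2917 + 1184 = 4101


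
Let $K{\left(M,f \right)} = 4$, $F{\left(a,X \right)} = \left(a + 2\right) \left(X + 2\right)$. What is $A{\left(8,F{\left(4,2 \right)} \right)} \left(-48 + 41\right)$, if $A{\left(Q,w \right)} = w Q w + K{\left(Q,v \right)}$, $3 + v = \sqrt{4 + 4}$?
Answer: $-32284$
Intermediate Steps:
$v = -3 + 2 \sqrt{2}$ ($v = -3 + \sqrt{4 + 4} = -3 + \sqrt{8} = -3 + 2 \sqrt{2} \approx -0.17157$)
$F{\left(a,X \right)} = \left(2 + X\right) \left(2 + a\right)$ ($F{\left(a,X \right)} = \left(2 + a\right) \left(2 + X\right) = \left(2 + X\right) \left(2 + a\right)$)
$A{\left(Q,w \right)} = 4 + Q w^{2}$ ($A{\left(Q,w \right)} = w Q w + 4 = Q w w + 4 = Q w^{2} + 4 = 4 + Q w^{2}$)
$A{\left(8,F{\left(4,2 \right)} \right)} \left(-48 + 41\right) = \left(4 + 8 \left(4 + 2 \cdot 2 + 2 \cdot 4 + 2 \cdot 4\right)^{2}\right) \left(-48 + 41\right) = \left(4 + 8 \left(4 + 4 + 8 + 8\right)^{2}\right) \left(-7\right) = \left(4 + 8 \cdot 24^{2}\right) \left(-7\right) = \left(4 + 8 \cdot 576\right) \left(-7\right) = \left(4 + 4608\right) \left(-7\right) = 4612 \left(-7\right) = -32284$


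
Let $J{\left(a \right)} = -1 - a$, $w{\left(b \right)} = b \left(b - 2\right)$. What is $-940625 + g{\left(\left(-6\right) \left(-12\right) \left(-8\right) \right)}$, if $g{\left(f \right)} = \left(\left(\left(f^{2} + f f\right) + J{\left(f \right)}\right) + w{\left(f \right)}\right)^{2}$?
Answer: $994117732400$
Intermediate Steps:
$w{\left(b \right)} = b \left(-2 + b\right)$
$g{\left(f \right)} = \left(-1 - f + 2 f^{2} + f \left(-2 + f\right)\right)^{2}$ ($g{\left(f \right)} = \left(\left(\left(f^{2} + f f\right) - \left(1 + f\right)\right) + f \left(-2 + f\right)\right)^{2} = \left(\left(\left(f^{2} + f^{2}\right) - \left(1 + f\right)\right) + f \left(-2 + f\right)\right)^{2} = \left(\left(2 f^{2} - \left(1 + f\right)\right) + f \left(-2 + f\right)\right)^{2} = \left(\left(-1 - f + 2 f^{2}\right) + f \left(-2 + f\right)\right)^{2} = \left(-1 - f + 2 f^{2} + f \left(-2 + f\right)\right)^{2}$)
$-940625 + g{\left(\left(-6\right) \left(-12\right) \left(-8\right) \right)} = -940625 + \left(-1 - 3 \left(-6\right) \left(-12\right) \left(-8\right) + 3 \left(\left(-6\right) \left(-12\right) \left(-8\right)\right)^{2}\right)^{2} = -940625 + \left(-1 - 3 \cdot 72 \left(-8\right) + 3 \left(72 \left(-8\right)\right)^{2}\right)^{2} = -940625 + \left(-1 - -1728 + 3 \left(-576\right)^{2}\right)^{2} = -940625 + \left(-1 + 1728 + 3 \cdot 331776\right)^{2} = -940625 + \left(-1 + 1728 + 995328\right)^{2} = -940625 + 997055^{2} = -940625 + 994118673025 = 994117732400$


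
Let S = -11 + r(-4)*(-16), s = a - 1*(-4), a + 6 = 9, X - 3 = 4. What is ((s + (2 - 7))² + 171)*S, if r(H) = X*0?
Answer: -1925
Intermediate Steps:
X = 7 (X = 3 + 4 = 7)
a = 3 (a = -6 + 9 = 3)
r(H) = 0 (r(H) = 7*0 = 0)
s = 7 (s = 3 - 1*(-4) = 3 + 4 = 7)
S = -11 (S = -11 + 0*(-16) = -11 + 0 = -11)
((s + (2 - 7))² + 171)*S = ((7 + (2 - 7))² + 171)*(-11) = ((7 - 5)² + 171)*(-11) = (2² + 171)*(-11) = (4 + 171)*(-11) = 175*(-11) = -1925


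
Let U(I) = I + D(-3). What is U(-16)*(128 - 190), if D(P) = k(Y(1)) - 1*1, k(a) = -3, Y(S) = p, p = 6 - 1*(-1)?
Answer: 1240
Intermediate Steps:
p = 7 (p = 6 + 1 = 7)
Y(S) = 7
D(P) = -4 (D(P) = -3 - 1*1 = -3 - 1 = -4)
U(I) = -4 + I (U(I) = I - 4 = -4 + I)
U(-16)*(128 - 190) = (-4 - 16)*(128 - 190) = -20*(-62) = 1240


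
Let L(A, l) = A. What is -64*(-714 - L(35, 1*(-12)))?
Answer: 47936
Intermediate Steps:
-64*(-714 - L(35, 1*(-12))) = -64*(-714 - 1*35) = -64*(-714 - 35) = -64*(-749) = 47936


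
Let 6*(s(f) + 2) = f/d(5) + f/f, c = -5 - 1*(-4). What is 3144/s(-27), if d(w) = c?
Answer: 1179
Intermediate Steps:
c = -1 (c = -5 + 4 = -1)
d(w) = -1
s(f) = -11/6 - f/6 (s(f) = -2 + (f/(-1) + f/f)/6 = -2 + (f*(-1) + 1)/6 = -2 + (-f + 1)/6 = -2 + (1 - f)/6 = -2 + (⅙ - f/6) = -11/6 - f/6)
3144/s(-27) = 3144/(-11/6 - ⅙*(-27)) = 3144/(-11/6 + 9/2) = 3144/(8/3) = 3144*(3/8) = 1179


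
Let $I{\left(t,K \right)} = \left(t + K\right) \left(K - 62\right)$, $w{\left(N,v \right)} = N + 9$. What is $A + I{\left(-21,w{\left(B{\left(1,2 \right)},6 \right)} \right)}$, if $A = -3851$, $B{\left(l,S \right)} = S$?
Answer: $-3341$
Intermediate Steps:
$w{\left(N,v \right)} = 9 + N$
$I{\left(t,K \right)} = \left(-62 + K\right) \left(K + t\right)$ ($I{\left(t,K \right)} = \left(K + t\right) \left(-62 + K\right) = \left(-62 + K\right) \left(K + t\right)$)
$A + I{\left(-21,w{\left(B{\left(1,2 \right)},6 \right)} \right)} = -3851 + \left(\left(9 + 2\right)^{2} - 62 \left(9 + 2\right) - -1302 + \left(9 + 2\right) \left(-21\right)\right) = -3851 + \left(11^{2} - 682 + 1302 + 11 \left(-21\right)\right) = -3851 + \left(121 - 682 + 1302 - 231\right) = -3851 + 510 = -3341$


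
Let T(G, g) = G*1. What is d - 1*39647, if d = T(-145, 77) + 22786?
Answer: -17006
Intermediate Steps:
T(G, g) = G
d = 22641 (d = -145 + 22786 = 22641)
d - 1*39647 = 22641 - 1*39647 = 22641 - 39647 = -17006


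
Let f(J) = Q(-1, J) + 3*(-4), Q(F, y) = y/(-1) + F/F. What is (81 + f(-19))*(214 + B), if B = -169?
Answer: 4005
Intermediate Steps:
Q(F, y) = 1 - y (Q(F, y) = y*(-1) + 1 = -y + 1 = 1 - y)
f(J) = -11 - J (f(J) = (1 - J) + 3*(-4) = (1 - J) - 12 = -11 - J)
(81 + f(-19))*(214 + B) = (81 + (-11 - 1*(-19)))*(214 - 169) = (81 + (-11 + 19))*45 = (81 + 8)*45 = 89*45 = 4005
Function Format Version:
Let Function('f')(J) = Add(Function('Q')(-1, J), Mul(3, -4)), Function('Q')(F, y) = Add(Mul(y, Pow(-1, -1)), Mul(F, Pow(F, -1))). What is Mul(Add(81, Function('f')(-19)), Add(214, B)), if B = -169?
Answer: 4005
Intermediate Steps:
Function('Q')(F, y) = Add(1, Mul(-1, y)) (Function('Q')(F, y) = Add(Mul(y, -1), 1) = Add(Mul(-1, y), 1) = Add(1, Mul(-1, y)))
Function('f')(J) = Add(-11, Mul(-1, J)) (Function('f')(J) = Add(Add(1, Mul(-1, J)), Mul(3, -4)) = Add(Add(1, Mul(-1, J)), -12) = Add(-11, Mul(-1, J)))
Mul(Add(81, Function('f')(-19)), Add(214, B)) = Mul(Add(81, Add(-11, Mul(-1, -19))), Add(214, -169)) = Mul(Add(81, Add(-11, 19)), 45) = Mul(Add(81, 8), 45) = Mul(89, 45) = 4005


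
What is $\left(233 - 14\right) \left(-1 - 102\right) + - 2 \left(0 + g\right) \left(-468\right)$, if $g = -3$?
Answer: $-25365$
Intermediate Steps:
$\left(233 - 14\right) \left(-1 - 102\right) + - 2 \left(0 + g\right) \left(-468\right) = \left(233 - 14\right) \left(-1 - 102\right) + - 2 \left(0 - 3\right) \left(-468\right) = 219 \left(-103\right) + \left(-2\right) \left(-3\right) \left(-468\right) = -22557 + 6 \left(-468\right) = -22557 - 2808 = -25365$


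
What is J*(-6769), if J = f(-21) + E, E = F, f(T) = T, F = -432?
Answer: 3066357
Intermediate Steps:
E = -432
J = -453 (J = -21 - 432 = -453)
J*(-6769) = -453*(-6769) = 3066357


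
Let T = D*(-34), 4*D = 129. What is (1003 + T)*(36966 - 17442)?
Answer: -1825494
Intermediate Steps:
D = 129/4 (D = (¼)*129 = 129/4 ≈ 32.250)
T = -2193/2 (T = (129/4)*(-34) = -2193/2 ≈ -1096.5)
(1003 + T)*(36966 - 17442) = (1003 - 2193/2)*(36966 - 17442) = -187/2*19524 = -1825494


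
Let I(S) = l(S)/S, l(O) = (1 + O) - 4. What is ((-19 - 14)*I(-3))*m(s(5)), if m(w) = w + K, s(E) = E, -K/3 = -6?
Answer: -1518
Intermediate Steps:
K = 18 (K = -3*(-6) = 18)
l(O) = -3 + O
m(w) = 18 + w (m(w) = w + 18 = 18 + w)
I(S) = (-3 + S)/S
((-19 - 14)*I(-3))*m(s(5)) = ((-19 - 14)*((-3 - 3)/(-3)))*(18 + 5) = -(-11)*(-6)*23 = -33*2*23 = -66*23 = -1518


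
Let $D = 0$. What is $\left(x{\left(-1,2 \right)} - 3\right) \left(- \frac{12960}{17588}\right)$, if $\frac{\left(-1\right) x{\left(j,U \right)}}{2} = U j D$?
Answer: $\frac{9720}{4397} \approx 2.2106$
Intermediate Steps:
$x{\left(j,U \right)} = 0$ ($x{\left(j,U \right)} = - 2 U j 0 = \left(-2\right) 0 = 0$)
$\left(x{\left(-1,2 \right)} - 3\right) \left(- \frac{12960}{17588}\right) = \left(0 - 3\right) \left(- \frac{12960}{17588}\right) = \left(0 - 3\right) \left(\left(-12960\right) \frac{1}{17588}\right) = \left(-3\right) \left(- \frac{3240}{4397}\right) = \frac{9720}{4397}$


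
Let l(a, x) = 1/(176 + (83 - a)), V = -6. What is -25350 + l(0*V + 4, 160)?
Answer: -6464249/255 ≈ -25350.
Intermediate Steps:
l(a, x) = 1/(259 - a)
-25350 + l(0*V + 4, 160) = -25350 - 1/(-259 + (0*(-6) + 4)) = -25350 - 1/(-259 + (0 + 4)) = -25350 - 1/(-259 + 4) = -25350 - 1/(-255) = -25350 - 1*(-1/255) = -25350 + 1/255 = -6464249/255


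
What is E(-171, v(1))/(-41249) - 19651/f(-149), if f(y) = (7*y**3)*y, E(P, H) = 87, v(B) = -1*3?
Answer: -300977184308/142316920597943 ≈ -0.0021148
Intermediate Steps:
v(B) = -3
f(y) = 7*y**4
E(-171, v(1))/(-41249) - 19651/f(-149) = 87/(-41249) - 19651/(7*(-149)**4) = 87*(-1/41249) - 19651/(7*492884401) = -87/41249 - 19651/3450190807 = -300977184308/142316920597943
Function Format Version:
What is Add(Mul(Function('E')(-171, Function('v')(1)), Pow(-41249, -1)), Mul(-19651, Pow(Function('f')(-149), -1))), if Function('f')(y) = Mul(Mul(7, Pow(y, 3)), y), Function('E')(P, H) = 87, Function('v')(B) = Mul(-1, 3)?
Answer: Rational(-300977184308, 142316920597943) ≈ -0.0021148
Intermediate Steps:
Function('v')(B) = -3
Function('f')(y) = Mul(7, Pow(y, 4))
Add(Mul(Function('E')(-171, Function('v')(1)), Pow(-41249, -1)), Mul(-19651, Pow(Function('f')(-149), -1))) = Add(Mul(87, Pow(-41249, -1)), Mul(-19651, Pow(Mul(7, Pow(-149, 4)), -1))) = Add(Mul(87, Rational(-1, 41249)), Mul(-19651, Pow(Mul(7, 492884401), -1))) = Add(Rational(-87, 41249), Mul(-19651, Pow(3450190807, -1))) = Add(Rational(-87, 41249), Mul(-19651, Rational(1, 3450190807))) = Add(Rational(-87, 41249), Rational(-19651, 3450190807)) = Rational(-300977184308, 142316920597943)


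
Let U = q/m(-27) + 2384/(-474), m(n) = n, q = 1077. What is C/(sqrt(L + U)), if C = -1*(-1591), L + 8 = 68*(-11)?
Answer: -4773*I*sqrt(44986787)/569453 ≈ -56.218*I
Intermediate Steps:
L = -756 (L = -8 + 68*(-11) = -8 - 748 = -756)
C = 1591
U = -31937/711 (U = 1077/(-27) + 2384/(-474) = 1077*(-1/27) + 2384*(-1/474) = -359/9 - 1192/237 = -31937/711 ≈ -44.918)
C/(sqrt(L + U)) = 1591/(sqrt(-756 - 31937/711)) = 1591/(sqrt(-569453/711)) = 1591/((I*sqrt(44986787)/237)) = 1591*(-3*I*sqrt(44986787)/569453) = -4773*I*sqrt(44986787)/569453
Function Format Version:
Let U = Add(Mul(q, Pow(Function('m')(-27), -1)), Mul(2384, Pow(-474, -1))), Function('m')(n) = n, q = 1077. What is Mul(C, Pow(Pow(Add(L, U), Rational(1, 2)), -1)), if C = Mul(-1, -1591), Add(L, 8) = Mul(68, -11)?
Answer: Mul(Rational(-4773, 569453), I, Pow(44986787, Rational(1, 2))) ≈ Mul(-56.218, I)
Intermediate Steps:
L = -756 (L = Add(-8, Mul(68, -11)) = Add(-8, -748) = -756)
C = 1591
U = Rational(-31937, 711) (U = Add(Mul(1077, Pow(-27, -1)), Mul(2384, Pow(-474, -1))) = Add(Mul(1077, Rational(-1, 27)), Mul(2384, Rational(-1, 474))) = Add(Rational(-359, 9), Rational(-1192, 237)) = Rational(-31937, 711) ≈ -44.918)
Mul(C, Pow(Pow(Add(L, U), Rational(1, 2)), -1)) = Mul(1591, Pow(Pow(Add(-756, Rational(-31937, 711)), Rational(1, 2)), -1)) = Mul(1591, Pow(Pow(Rational(-569453, 711), Rational(1, 2)), -1)) = Mul(1591, Pow(Mul(Rational(1, 237), I, Pow(44986787, Rational(1, 2))), -1)) = Mul(1591, Mul(Rational(-3, 569453), I, Pow(44986787, Rational(1, 2)))) = Mul(Rational(-4773, 569453), I, Pow(44986787, Rational(1, 2)))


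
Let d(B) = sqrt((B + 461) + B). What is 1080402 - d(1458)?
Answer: 1080402 - sqrt(3377) ≈ 1.0803e+6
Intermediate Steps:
d(B) = sqrt(461 + 2*B) (d(B) = sqrt((461 + B) + B) = sqrt(461 + 2*B))
1080402 - d(1458) = 1080402 - sqrt(461 + 2*1458) = 1080402 - sqrt(461 + 2916) = 1080402 - sqrt(3377)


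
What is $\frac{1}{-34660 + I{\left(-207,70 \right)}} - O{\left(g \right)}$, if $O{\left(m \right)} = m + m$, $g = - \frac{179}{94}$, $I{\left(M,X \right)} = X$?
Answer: $\frac{6191563}{1625730} \approx 3.8085$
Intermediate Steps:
$g = - \frac{179}{94}$ ($g = \left(-179\right) \frac{1}{94} = - \frac{179}{94} \approx -1.9043$)
$O{\left(m \right)} = 2 m$
$\frac{1}{-34660 + I{\left(-207,70 \right)}} - O{\left(g \right)} = \frac{1}{-34660 + 70} - 2 \left(- \frac{179}{94}\right) = \frac{1}{-34590} - - \frac{179}{47} = - \frac{1}{34590} + \frac{179}{47} = \frac{6191563}{1625730}$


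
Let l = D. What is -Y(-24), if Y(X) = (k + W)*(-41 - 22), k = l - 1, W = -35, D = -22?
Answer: -3654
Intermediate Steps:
l = -22
k = -23 (k = -22 - 1 = -23)
Y(X) = 3654 (Y(X) = (-23 - 35)*(-41 - 22) = -58*(-63) = 3654)
-Y(-24) = -1*3654 = -3654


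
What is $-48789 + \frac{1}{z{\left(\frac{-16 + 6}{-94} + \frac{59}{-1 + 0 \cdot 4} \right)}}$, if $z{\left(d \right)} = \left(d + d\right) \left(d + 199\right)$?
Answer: $- \frac{1778581530049}{36454560} \approx -48789.0$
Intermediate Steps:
$z{\left(d \right)} = 2 d \left(199 + d\right)$
$-48789 + \frac{1}{z{\left(\frac{-16 + 6}{-94} + \frac{59}{-1 + 0 \cdot 4} \right)}} = -48789 + \frac{1}{2 \left(\frac{-16 + 6}{-94} + \frac{59}{-1 + 0 \cdot 4}\right) \left(199 + \left(\frac{-16 + 6}{-94} + \frac{59}{-1 + 0 \cdot 4}\right)\right)} = -48789 + \frac{1}{2 \left(\left(-10\right) \left(- \frac{1}{94}\right) + \frac{59}{-1 + 0}\right) \left(199 + \left(\left(-10\right) \left(- \frac{1}{94}\right) + \frac{59}{-1 + 0}\right)\right)} = -48789 + \frac{1}{2 \left(\frac{5}{47} + \frac{59}{-1}\right) \left(199 + \left(\frac{5}{47} + \frac{59}{-1}\right)\right)} = -48789 + \frac{1}{2 \left(\frac{5}{47} + 59 \left(-1\right)\right) \left(199 + \left(\frac{5}{47} + 59 \left(-1\right)\right)\right)} = -48789 + \frac{1}{2 \left(\frac{5}{47} - 59\right) \left(199 + \left(\frac{5}{47} - 59\right)\right)} = -48789 + \frac{1}{2 \left(- \frac{2768}{47}\right) \left(199 - \frac{2768}{47}\right)} = -48789 + \frac{1}{2 \left(- \frac{2768}{47}\right) \frac{6585}{47}} = -48789 + \frac{1}{- \frac{36454560}{2209}} = -48789 - \frac{2209}{36454560} = - \frac{1778581530049}{36454560}$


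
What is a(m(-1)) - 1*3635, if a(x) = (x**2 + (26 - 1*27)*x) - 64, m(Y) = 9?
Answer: -3627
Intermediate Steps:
a(x) = -64 + x**2 - x (a(x) = (x**2 + (26 - 27)*x) - 64 = (x**2 - x) - 64 = -64 + x**2 - x)
a(m(-1)) - 1*3635 = (-64 + 9**2 - 1*9) - 1*3635 = (-64 + 81 - 9) - 3635 = 8 - 3635 = -3627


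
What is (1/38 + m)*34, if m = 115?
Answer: 74307/19 ≈ 3910.9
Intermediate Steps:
(1/38 + m)*34 = (1/38 + 115)*34 = (4371/38)*34 = 74307/19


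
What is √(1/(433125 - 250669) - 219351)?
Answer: I*√1825559222792770/91228 ≈ 468.35*I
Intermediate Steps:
√(1/(433125 - 250669) - 219351) = √(1/182456 - 219351) = √(-40021906055/182456) = I*√1825559222792770/91228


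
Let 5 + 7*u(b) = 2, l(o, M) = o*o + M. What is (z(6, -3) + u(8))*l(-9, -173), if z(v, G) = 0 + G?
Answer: 2208/7 ≈ 315.43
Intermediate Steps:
z(v, G) = G
l(o, M) = M + o**2 (l(o, M) = o**2 + M = M + o**2)
u(b) = -3/7 (u(b) = -5/7 + (1/7)*2 = -5/7 + 2/7 = -3/7)
(z(6, -3) + u(8))*l(-9, -173) = (-3 - 3/7)*(-173 + (-9)**2) = -24*(-173 + 81)/7 = -24/7*(-92) = 2208/7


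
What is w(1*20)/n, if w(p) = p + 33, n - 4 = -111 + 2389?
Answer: 53/2282 ≈ 0.023225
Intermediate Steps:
n = 2282 (n = 4 + (-111 + 2389) = 4 + 2278 = 2282)
w(p) = 33 + p
w(1*20)/n = (33 + 1*20)/2282 = (33 + 20)*(1/2282) = 53*(1/2282) = 53/2282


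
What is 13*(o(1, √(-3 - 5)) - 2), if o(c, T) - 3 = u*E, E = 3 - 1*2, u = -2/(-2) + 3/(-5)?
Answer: 91/5 ≈ 18.200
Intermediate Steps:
u = ⅖ (u = -2*(-½) + 3*(-⅕) = 1 - ⅗ = ⅖ ≈ 0.40000)
E = 1 (E = 3 - 2 = 1)
o(c, T) = 17/5 (o(c, T) = 3 + (⅖)*1 = 3 + ⅖ = 17/5)
13*(o(1, √(-3 - 5)) - 2) = 13*(17/5 - 2) = 13*(7/5) = 91/5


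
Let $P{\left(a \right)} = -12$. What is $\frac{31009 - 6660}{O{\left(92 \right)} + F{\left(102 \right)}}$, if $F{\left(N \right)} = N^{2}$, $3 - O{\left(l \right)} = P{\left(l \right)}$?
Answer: $\frac{24349}{10419} \approx 2.337$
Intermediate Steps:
$O{\left(l \right)} = 15$ ($O{\left(l \right)} = 3 - -12 = 3 + 12 = 15$)
$\frac{31009 - 6660}{O{\left(92 \right)} + F{\left(102 \right)}} = \frac{31009 - 6660}{15 + 102^{2}} = \frac{31009 - 6660}{15 + 10404} = \frac{24349}{10419}$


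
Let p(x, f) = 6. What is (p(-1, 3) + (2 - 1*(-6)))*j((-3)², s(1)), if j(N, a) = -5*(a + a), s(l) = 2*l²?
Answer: -280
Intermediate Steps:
j(N, a) = -10*a
(p(-1, 3) + (2 - 1*(-6)))*j((-3)², s(1)) = (6 + (2 - 1*(-6)))*(-20*1²) = (6 + (2 + 6))*(-20) = (6 + 8)*(-10*2) = 14*(-20) = -280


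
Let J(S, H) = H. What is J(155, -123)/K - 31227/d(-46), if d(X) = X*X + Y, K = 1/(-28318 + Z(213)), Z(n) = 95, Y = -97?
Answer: 2336261308/673 ≈ 3.4714e+6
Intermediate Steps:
K = -1/28223 (K = 1/(-28318 + 95) = 1/(-28223) = -1/28223 ≈ -3.5432e-5)
d(X) = -97 + X**2 (d(X) = X*X - 97 = X**2 - 97 = -97 + X**2)
J(155, -123)/K - 31227/d(-46) = -123/(-1/28223) - 31227/(-97 + (-46)**2) = -123*(-28223) - 31227/(-97 + 2116) = 3471429 - 31227/2019 = 3471429 - 31227*1/2019 = 3471429 - 10409/673 = 2336261308/673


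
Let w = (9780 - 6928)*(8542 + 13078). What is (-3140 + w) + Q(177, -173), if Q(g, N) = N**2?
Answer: 61687029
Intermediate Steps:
w = 61660240 (w = 2852*21620 = 61660240)
(-3140 + w) + Q(177, -173) = (-3140 + 61660240) + (-173)**2 = 61657100 + 29929 = 61687029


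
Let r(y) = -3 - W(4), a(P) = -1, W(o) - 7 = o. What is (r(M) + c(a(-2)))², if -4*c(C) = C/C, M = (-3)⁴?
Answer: 3249/16 ≈ 203.06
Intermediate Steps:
W(o) = 7 + o
M = 81
c(C) = -¼ (c(C) = -C/(4*C) = -¼*1 = -¼)
r(y) = -14 (r(y) = -3 - (7 + 4) = -3 - 1*11 = -3 - 11 = -14)
(r(M) + c(a(-2)))² = (-14 - ¼)² = (-57/4)² = 3249/16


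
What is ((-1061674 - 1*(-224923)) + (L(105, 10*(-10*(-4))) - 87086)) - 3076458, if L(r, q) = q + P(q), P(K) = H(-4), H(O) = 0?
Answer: -3999895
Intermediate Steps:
P(K) = 0
L(r, q) = q (L(r, q) = q + 0 = q)
((-1061674 - 1*(-224923)) + (L(105, 10*(-10*(-4))) - 87086)) - 3076458 = ((-1061674 - 1*(-224923)) + (10*(-10*(-4)) - 87086)) - 3076458 = ((-1061674 + 224923) + (10*40 - 87086)) - 3076458 = (-836751 + (400 - 87086)) - 3076458 = (-836751 - 86686) - 3076458 = -923437 - 3076458 = -3999895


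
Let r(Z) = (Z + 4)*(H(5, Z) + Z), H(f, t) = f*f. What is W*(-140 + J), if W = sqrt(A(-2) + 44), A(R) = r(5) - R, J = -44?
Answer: -368*sqrt(79) ≈ -3270.9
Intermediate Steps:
H(f, t) = f**2
r(Z) = (4 + Z)*(25 + Z) (r(Z) = (Z + 4)*(5**2 + Z) = (4 + Z)*(25 + Z))
A(R) = 270 - R (A(R) = (100 + 5**2 + 29*5) - R = (100 + 25 + 145) - R = 270 - R)
W = 2*sqrt(79) (W = sqrt((270 - 1*(-2)) + 44) = sqrt((270 + 2) + 44) = sqrt(272 + 44) = sqrt(316) = 2*sqrt(79) ≈ 17.776)
W*(-140 + J) = (2*sqrt(79))*(-140 - 44) = (2*sqrt(79))*(-184) = -368*sqrt(79)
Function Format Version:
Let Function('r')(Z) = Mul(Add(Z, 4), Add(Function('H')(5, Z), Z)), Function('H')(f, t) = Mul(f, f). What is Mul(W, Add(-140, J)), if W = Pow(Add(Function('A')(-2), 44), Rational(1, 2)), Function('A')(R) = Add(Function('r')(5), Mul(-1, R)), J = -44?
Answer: Mul(-368, Pow(79, Rational(1, 2))) ≈ -3270.9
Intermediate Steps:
Function('H')(f, t) = Pow(f, 2)
Function('r')(Z) = Mul(Add(4, Z), Add(25, Z)) (Function('r')(Z) = Mul(Add(Z, 4), Add(Pow(5, 2), Z)) = Mul(Add(4, Z), Add(25, Z)))
Function('A')(R) = Add(270, Mul(-1, R)) (Function('A')(R) = Add(Add(100, Pow(5, 2), Mul(29, 5)), Mul(-1, R)) = Add(Add(100, 25, 145), Mul(-1, R)) = Add(270, Mul(-1, R)))
W = Mul(2, Pow(79, Rational(1, 2))) (W = Pow(Add(Add(270, Mul(-1, -2)), 44), Rational(1, 2)) = Pow(Add(Add(270, 2), 44), Rational(1, 2)) = Pow(Add(272, 44), Rational(1, 2)) = Pow(316, Rational(1, 2)) = Mul(2, Pow(79, Rational(1, 2))) ≈ 17.776)
Mul(W, Add(-140, J)) = Mul(Mul(2, Pow(79, Rational(1, 2))), Add(-140, -44)) = Mul(Mul(2, Pow(79, Rational(1, 2))), -184) = Mul(-368, Pow(79, Rational(1, 2)))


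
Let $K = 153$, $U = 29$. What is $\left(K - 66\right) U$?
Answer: $2523$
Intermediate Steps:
$\left(K - 66\right) U = \left(153 - 66\right) 29 = 87 \cdot 29 = 2523$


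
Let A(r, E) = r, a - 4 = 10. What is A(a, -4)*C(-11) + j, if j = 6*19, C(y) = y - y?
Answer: 114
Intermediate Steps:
a = 14 (a = 4 + 10 = 14)
C(y) = 0
j = 114
A(a, -4)*C(-11) + j = 14*0 + 114 = 0 + 114 = 114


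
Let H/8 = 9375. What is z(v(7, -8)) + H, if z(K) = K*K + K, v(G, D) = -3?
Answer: 75006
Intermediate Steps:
H = 75000 (H = 8*9375 = 75000)
z(K) = K + K² (z(K) = K² + K = K + K²)
z(v(7, -8)) + H = -3*(1 - 3) + 75000 = -3*(-2) + 75000 = 6 + 75000 = 75006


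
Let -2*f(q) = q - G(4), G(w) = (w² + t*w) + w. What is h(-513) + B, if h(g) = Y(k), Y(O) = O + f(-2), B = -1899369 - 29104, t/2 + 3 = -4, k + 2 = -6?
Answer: -1928498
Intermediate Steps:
k = -8 (k = -2 - 6 = -8)
t = -14 (t = -6 + 2*(-4) = -6 - 8 = -14)
G(w) = w² - 13*w (G(w) = (w² - 14*w) + w = w² - 13*w)
f(q) = -18 - q/2 (f(q) = -(q - 4*(-13 + 4))/2 = -(q - 4*(-9))/2 = -(q - 1*(-36))/2 = -(q + 36)/2 = -(36 + q)/2 = -18 - q/2)
B = -1928473
Y(O) = -17 + O (Y(O) = O + (-18 - ½*(-2)) = O + (-18 + 1) = O - 17 = -17 + O)
h(g) = -25 (h(g) = -17 - 8 = -25)
h(-513) + B = -25 - 1928473 = -1928498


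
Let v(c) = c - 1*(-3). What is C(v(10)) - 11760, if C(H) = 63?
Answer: -11697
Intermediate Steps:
v(c) = 3 + c (v(c) = c + 3 = 3 + c)
C(v(10)) - 11760 = 63 - 11760 = -11697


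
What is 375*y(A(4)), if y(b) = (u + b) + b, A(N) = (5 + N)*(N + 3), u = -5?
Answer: 45375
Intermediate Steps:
A(N) = (3 + N)*(5 + N) (A(N) = (5 + N)*(3 + N) = (3 + N)*(5 + N))
y(b) = -5 + 2*b (y(b) = (-5 + b) + b = -5 + 2*b)
375*y(A(4)) = 375*(-5 + 2*(15 + 4² + 8*4)) = 375*(-5 + 2*(15 + 16 + 32)) = 375*(-5 + 2*63) = 375*(-5 + 126) = 375*121 = 45375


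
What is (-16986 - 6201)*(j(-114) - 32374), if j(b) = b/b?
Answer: 750632751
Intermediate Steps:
j(b) = 1
(-16986 - 6201)*(j(-114) - 32374) = (-16986 - 6201)*(1 - 32374) = -23187*(-32373) = 750632751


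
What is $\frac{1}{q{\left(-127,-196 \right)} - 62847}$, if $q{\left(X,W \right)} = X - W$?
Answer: $- \frac{1}{62778} \approx -1.5929 \cdot 10^{-5}$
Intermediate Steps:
$\frac{1}{q{\left(-127,-196 \right)} - 62847} = \frac{1}{\left(-127 - -196\right) - 62847} = \frac{1}{\left(-127 + 196\right) - 62847} = \frac{1}{69 - 62847} = \frac{1}{-62778} = - \frac{1}{62778}$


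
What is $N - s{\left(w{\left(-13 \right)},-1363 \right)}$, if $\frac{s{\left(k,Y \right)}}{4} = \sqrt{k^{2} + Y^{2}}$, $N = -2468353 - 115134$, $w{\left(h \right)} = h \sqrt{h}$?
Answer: $-2583487 - 8 \sqrt{463893} \approx -2.5889 \cdot 10^{6}$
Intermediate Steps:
$w{\left(h \right)} = h^{\frac{3}{2}}$
$N = -2583487$ ($N = -2468353 + \left(-1010671 + 895537\right) = -2468353 - 115134 = -2583487$)
$s{\left(k,Y \right)} = 4 \sqrt{Y^{2} + k^{2}}$ ($s{\left(k,Y \right)} = 4 \sqrt{k^{2} + Y^{2}} = 4 \sqrt{Y^{2} + k^{2}}$)
$N - s{\left(w{\left(-13 \right)},-1363 \right)} = -2583487 - 4 \sqrt{\left(-1363\right)^{2} + \left(\left(-13\right)^{\frac{3}{2}}\right)^{2}} = -2583487 - 4 \sqrt{1857769 + \left(- 13 i \sqrt{13}\right)^{2}} = -2583487 - 4 \sqrt{1857769 - 2197} = -2583487 - 4 \sqrt{1855572} = -2583487 - 4 \cdot 2 \sqrt{463893} = -2583487 - 8 \sqrt{463893}$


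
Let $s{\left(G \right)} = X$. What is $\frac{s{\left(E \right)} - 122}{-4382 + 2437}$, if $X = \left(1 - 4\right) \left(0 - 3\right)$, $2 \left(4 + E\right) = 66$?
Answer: $\frac{113}{1945} \approx 0.058098$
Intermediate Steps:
$E = 29$ ($E = -4 + \frac{1}{2} \cdot 66 = -4 + 33 = 29$)
$X = 9$ ($X = - 3 \left(0 - 3\right) = \left(-3\right) \left(-3\right) = 9$)
$s{\left(G \right)} = 9$
$\frac{s{\left(E \right)} - 122}{-4382 + 2437} = \frac{9 - 122}{-4382 + 2437} = - \frac{113}{-1945} = \left(-113\right) \left(- \frac{1}{1945}\right) = \frac{113}{1945}$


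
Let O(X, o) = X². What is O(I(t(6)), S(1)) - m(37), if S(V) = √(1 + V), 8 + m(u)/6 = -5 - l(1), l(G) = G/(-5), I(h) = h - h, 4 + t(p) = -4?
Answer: 384/5 ≈ 76.800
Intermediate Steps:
t(p) = -8 (t(p) = -4 - 4 = -8)
I(h) = 0
l(G) = -G/5 (l(G) = G*(-⅕) = -G/5)
m(u) = -384/5 (m(u) = -48 + 6*(-5 - (-1)/5) = -48 + 6*(-5 - 1*(-⅕)) = -48 + 6*(-5 + ⅕) = -48 + 6*(-24/5) = -48 - 144/5 = -384/5)
O(I(t(6)), S(1)) - m(37) = 0² - 1*(-384/5) = 0 + 384/5 = 384/5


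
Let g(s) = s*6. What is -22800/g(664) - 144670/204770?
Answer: -10927336/1699591 ≈ -6.4294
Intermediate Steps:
g(s) = 6*s
-22800/g(664) - 144670/204770 = -22800/(6*664) - 144670/204770 = -22800/3984 - 144670*1/204770 = -22800*1/3984 - 14467/20477 = -475/83 - 14467/20477 = -10927336/1699591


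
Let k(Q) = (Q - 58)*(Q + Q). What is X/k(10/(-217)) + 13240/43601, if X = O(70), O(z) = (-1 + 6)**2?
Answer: 10932721605/2196792784 ≈ 4.9767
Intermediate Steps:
O(z) = 25 (O(z) = 5**2 = 25)
k(Q) = 2*Q*(-58 + Q) (k(Q) = (-58 + Q)*(2*Q) = 2*Q*(-58 + Q))
X = 25
X/k(10/(-217)) + 13240/43601 = 25/((2*(10/(-217))*(-58 + 10/(-217)))) + 13240/43601 = 25/((2*(10*(-1/217))*(-58 + 10*(-1/217)))) + 13240*(1/43601) = 25/((2*(-10/217)*(-58 - 10/217))) + 13240/43601 = 25/((2*(-10/217)*(-12596/217))) + 13240/43601 = 25/(251920/47089) + 13240/43601 = 25*(47089/251920) + 13240/43601 = 235445/50384 + 13240/43601 = 10932721605/2196792784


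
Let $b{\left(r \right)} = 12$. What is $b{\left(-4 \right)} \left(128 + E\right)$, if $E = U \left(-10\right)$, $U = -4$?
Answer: $2016$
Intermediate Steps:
$E = 40$ ($E = \left(-4\right) \left(-10\right) = 40$)
$b{\left(-4 \right)} \left(128 + E\right) = 12 \left(128 + 40\right) = 12 \cdot 168 = 2016$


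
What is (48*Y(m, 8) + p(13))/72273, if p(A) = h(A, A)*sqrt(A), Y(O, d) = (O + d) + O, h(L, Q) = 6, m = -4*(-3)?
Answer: 512/24091 + 2*sqrt(13)/24091 ≈ 0.021552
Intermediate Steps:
m = 12
Y(O, d) = d + 2*O
p(A) = 6*sqrt(A)
(48*Y(m, 8) + p(13))/72273 = (48*(8 + 2*12) + 6*sqrt(13))/72273 = (48*(8 + 24) + 6*sqrt(13))*(1/72273) = (48*32 + 6*sqrt(13))*(1/72273) = (1536 + 6*sqrt(13))*(1/72273) = 512/24091 + 2*sqrt(13)/24091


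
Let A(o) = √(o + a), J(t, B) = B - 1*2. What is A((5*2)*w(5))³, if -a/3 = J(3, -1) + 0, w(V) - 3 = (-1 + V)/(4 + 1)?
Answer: 47*√47 ≈ 322.22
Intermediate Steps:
J(t, B) = -2 + B (J(t, B) = B - 2 = -2 + B)
w(V) = 14/5 + V/5 (w(V) = 3 + (-1 + V)/(4 + 1) = 3 + (-1 + V)/5 = 3 + (-1 + V)*(⅕) = 3 + (-⅕ + V/5) = 14/5 + V/5)
a = 9 (a = -3*((-2 - 1) + 0) = -3*(-3 + 0) = -3*(-3) = 9)
A(o) = √(9 + o) (A(o) = √(o + 9) = √(9 + o))
A((5*2)*w(5))³ = (√(9 + (5*2)*(14/5 + (⅕)*5)))³ = (√(9 + 10*(14/5 + 1)))³ = (√(9 + 10*(19/5)))³ = (√(9 + 38))³ = (√47)³ = 47*√47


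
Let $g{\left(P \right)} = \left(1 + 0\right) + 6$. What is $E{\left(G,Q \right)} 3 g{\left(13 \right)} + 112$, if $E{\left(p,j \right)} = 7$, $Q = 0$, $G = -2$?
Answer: $259$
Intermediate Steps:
$g{\left(P \right)} = 7$ ($g{\left(P \right)} = 1 + 6 = 7$)
$E{\left(G,Q \right)} 3 g{\left(13 \right)} + 112 = 7 \cdot 3 \cdot 7 + 112 = 21 \cdot 7 + 112 = 147 + 112 = 259$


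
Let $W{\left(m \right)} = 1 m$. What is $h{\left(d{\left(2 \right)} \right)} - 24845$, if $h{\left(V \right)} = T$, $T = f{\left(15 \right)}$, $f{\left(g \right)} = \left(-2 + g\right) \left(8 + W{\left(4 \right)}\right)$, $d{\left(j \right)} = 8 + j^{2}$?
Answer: $-24689$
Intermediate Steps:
$W{\left(m \right)} = m$
$f{\left(g \right)} = -24 + 12 g$ ($f{\left(g \right)} = \left(-2 + g\right) \left(8 + 4\right) = \left(-2 + g\right) 12 = -24 + 12 g$)
$T = 156$ ($T = -24 + 12 \cdot 15 = -24 + 180 = 156$)
$h{\left(V \right)} = 156$
$h{\left(d{\left(2 \right)} \right)} - 24845 = 156 - 24845 = -24689$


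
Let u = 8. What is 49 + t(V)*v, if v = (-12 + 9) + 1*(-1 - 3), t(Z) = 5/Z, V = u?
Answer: 357/8 ≈ 44.625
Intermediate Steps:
V = 8
v = -7 (v = -3 + 1*(-4) = -3 - 4 = -7)
49 + t(V)*v = 49 + (5/8)*(-7) = 49 - 35/8 = 357/8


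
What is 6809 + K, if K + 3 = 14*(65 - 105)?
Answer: 6246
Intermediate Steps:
K = -563 (K = -3 + 14*(65 - 105) = -3 + 14*(-40) = -3 - 560 = -563)
6809 + K = 6809 - 563 = 6246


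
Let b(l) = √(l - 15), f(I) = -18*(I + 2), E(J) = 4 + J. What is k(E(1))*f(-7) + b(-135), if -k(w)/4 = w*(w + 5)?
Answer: -18000 + 5*I*√6 ≈ -18000.0 + 12.247*I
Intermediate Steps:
f(I) = -36 - 18*I (f(I) = -18*(2 + I) = -36 - 18*I)
b(l) = √(-15 + l)
k(w) = -4*w*(5 + w) (k(w) = -4*w*(w + 5) = -4*w*(5 + w))
k(E(1))*f(-7) + b(-135) = (-4*(4 + 1)*(5 + (4 + 1)))*(-36 - 18*(-7)) + √(-15 - 135) = (-4*5*(5 + 5))*(-36 + 126) + √(-150) = -4*5*10*90 + 5*I*√6 = -200*90 + 5*I*√6 = -18000 + 5*I*√6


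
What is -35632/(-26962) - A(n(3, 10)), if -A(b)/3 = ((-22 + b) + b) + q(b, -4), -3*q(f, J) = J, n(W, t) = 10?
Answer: -538/793 ≈ -0.67844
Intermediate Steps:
q(f, J) = -J/3
A(b) = 62 - 6*b (A(b) = -3*(((-22 + b) + b) - ⅓*(-4)) = -3*((-22 + 2*b) + 4/3) = -3*(-62/3 + 2*b) = 62 - 6*b)
-35632/(-26962) - A(n(3, 10)) = -35632/(-26962) - (62 - 6*10) = -35632*(-1/26962) - (62 - 60) = 1048/793 - 1*2 = 1048/793 - 2 = -538/793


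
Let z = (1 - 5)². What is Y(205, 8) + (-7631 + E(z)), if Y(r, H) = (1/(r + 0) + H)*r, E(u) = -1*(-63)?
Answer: -5927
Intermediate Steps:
z = 16 (z = (-4)² = 16)
E(u) = 63
Y(r, H) = r*(H + 1/r) (Y(r, H) = (1/r + H)*r = (H + 1/r)*r = r*(H + 1/r))
Y(205, 8) + (-7631 + E(z)) = (1 + 8*205) + (-7631 + 63) = (1 + 1640) - 7568 = 1641 - 7568 = -5927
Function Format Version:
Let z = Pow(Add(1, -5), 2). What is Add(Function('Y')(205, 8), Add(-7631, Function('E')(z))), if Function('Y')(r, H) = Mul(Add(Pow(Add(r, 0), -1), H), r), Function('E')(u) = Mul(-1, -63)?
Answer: -5927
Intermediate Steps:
z = 16 (z = Pow(-4, 2) = 16)
Function('E')(u) = 63
Function('Y')(r, H) = Mul(r, Add(H, Pow(r, -1))) (Function('Y')(r, H) = Mul(Add(Pow(r, -1), H), r) = Mul(Add(H, Pow(r, -1)), r) = Mul(r, Add(H, Pow(r, -1))))
Add(Function('Y')(205, 8), Add(-7631, Function('E')(z))) = Add(Add(1, Mul(8, 205)), Add(-7631, 63)) = Add(Add(1, 1640), -7568) = Add(1641, -7568) = -5927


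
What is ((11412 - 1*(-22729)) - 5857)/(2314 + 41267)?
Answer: 9428/14527 ≈ 0.64900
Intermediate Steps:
((11412 - 1*(-22729)) - 5857)/(2314 + 41267) = ((11412 + 22729) - 5857)/43581 = (34141 - 5857)*(1/43581) = 28284*(1/43581) = 9428/14527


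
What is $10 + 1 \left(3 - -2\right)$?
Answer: $15$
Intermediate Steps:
$10 + 1 \left(3 - -2\right) = 10 + 1 \left(3 + 2\right) = 10 + 1 \cdot 5 = 10 + 5 = 15$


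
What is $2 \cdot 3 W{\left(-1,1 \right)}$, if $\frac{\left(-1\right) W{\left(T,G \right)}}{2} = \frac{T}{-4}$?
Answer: $-3$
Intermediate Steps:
$W{\left(T,G \right)} = \frac{T}{2}$ ($W{\left(T,G \right)} = - 2 \frac{T}{-4} = - 2 T \left(- \frac{1}{4}\right) = - 2 \left(- \frac{T}{4}\right) = \frac{T}{2}$)
$2 \cdot 3 W{\left(-1,1 \right)} = 2 \cdot 3 \cdot \frac{1}{2} \left(-1\right) = 6 \left(- \frac{1}{2}\right) = -3$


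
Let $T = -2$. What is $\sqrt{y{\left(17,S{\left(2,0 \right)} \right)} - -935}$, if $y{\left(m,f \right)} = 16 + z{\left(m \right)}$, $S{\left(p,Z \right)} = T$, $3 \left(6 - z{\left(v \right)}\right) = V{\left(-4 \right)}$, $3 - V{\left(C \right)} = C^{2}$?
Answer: $\frac{2 \sqrt{2163}}{3} \approx 31.005$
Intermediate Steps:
$V{\left(C \right)} = 3 - C^{2}$
$z{\left(v \right)} = \frac{31}{3}$ ($z{\left(v \right)} = 6 - \frac{3 - \left(-4\right)^{2}}{3} = 6 - \frac{3 - 16}{3} = 6 - - \frac{13}{3} = 6 + \frac{13}{3} = \frac{31}{3}$)
$S{\left(p,Z \right)} = -2$
$y{\left(m,f \right)} = \frac{79}{3}$ ($y{\left(m,f \right)} = 16 + \frac{31}{3} = \frac{79}{3}$)
$\sqrt{y{\left(17,S{\left(2,0 \right)} \right)} - -935} = \sqrt{\frac{79}{3} - -935} = \sqrt{\frac{79}{3} + \left(-1361 + 2296\right)} = \sqrt{\frac{79}{3} + 935} = \sqrt{\frac{2884}{3}} = \frac{2 \sqrt{2163}}{3}$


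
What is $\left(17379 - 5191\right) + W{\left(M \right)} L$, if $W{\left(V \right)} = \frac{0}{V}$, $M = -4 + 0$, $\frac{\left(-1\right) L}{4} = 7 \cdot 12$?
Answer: $12188$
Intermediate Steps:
$L = -336$ ($L = - 4 \cdot 7 \cdot 12 = \left(-4\right) 84 = -336$)
$M = -4$
$W{\left(V \right)} = 0$
$\left(17379 - 5191\right) + W{\left(M \right)} L = \left(17379 - 5191\right) + 0 \left(-336\right) = 12188 + 0 = 12188$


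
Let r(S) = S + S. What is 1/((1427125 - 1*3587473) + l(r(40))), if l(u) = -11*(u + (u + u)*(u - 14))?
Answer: -1/2277388 ≈ -4.3910e-7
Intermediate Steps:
r(S) = 2*S
l(u) = -11*u - 22*u*(-14 + u) (l(u) = -11*(u + (2*u)*(-14 + u)) = -11*(u + 2*u*(-14 + u)) = -11*u - 22*u*(-14 + u))
1/((1427125 - 1*3587473) + l(r(40))) = 1/((1427125 - 1*3587473) + 11*(2*40)*(27 - 4*40)) = 1/((1427125 - 3587473) + 11*80*(27 - 2*80)) = 1/(-2160348 + 11*80*(27 - 160)) = 1/(-2160348 + 11*80*(-133)) = 1/(-2160348 - 117040) = 1/(-2277388) = -1/2277388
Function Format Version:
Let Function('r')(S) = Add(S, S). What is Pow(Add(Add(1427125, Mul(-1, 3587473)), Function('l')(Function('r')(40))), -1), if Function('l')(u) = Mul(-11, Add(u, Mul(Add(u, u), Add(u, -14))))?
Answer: Rational(-1, 2277388) ≈ -4.3910e-7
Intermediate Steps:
Function('r')(S) = Mul(2, S)
Function('l')(u) = Add(Mul(-11, u), Mul(-22, u, Add(-14, u))) (Function('l')(u) = Mul(-11, Add(u, Mul(Mul(2, u), Add(-14, u)))) = Mul(-11, Add(u, Mul(2, u, Add(-14, u)))) = Add(Mul(-11, u), Mul(-22, u, Add(-14, u))))
Pow(Add(Add(1427125, Mul(-1, 3587473)), Function('l')(Function('r')(40))), -1) = Pow(Add(Add(1427125, Mul(-1, 3587473)), Mul(11, Mul(2, 40), Add(27, Mul(-2, Mul(2, 40))))), -1) = Pow(Add(Add(1427125, -3587473), Mul(11, 80, Add(27, Mul(-2, 80)))), -1) = Pow(Add(-2160348, Mul(11, 80, Add(27, -160))), -1) = Pow(Add(-2160348, Mul(11, 80, -133)), -1) = Pow(Add(-2160348, -117040), -1) = Pow(-2277388, -1) = Rational(-1, 2277388)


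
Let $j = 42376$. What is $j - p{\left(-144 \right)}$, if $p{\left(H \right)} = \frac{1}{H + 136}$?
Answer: $\frac{339009}{8} \approx 42376.0$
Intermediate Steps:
$p{\left(H \right)} = \frac{1}{136 + H}$
$j - p{\left(-144 \right)} = 42376 - \frac{1}{136 - 144} = 42376 - \frac{1}{-8} = 42376 - - \frac{1}{8} = 42376 + \frac{1}{8} = \frac{339009}{8}$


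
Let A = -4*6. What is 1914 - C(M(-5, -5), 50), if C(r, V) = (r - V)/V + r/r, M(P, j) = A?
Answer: 47862/25 ≈ 1914.5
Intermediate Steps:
A = -24
M(P, j) = -24
C(r, V) = 1 + (r - V)/V (C(r, V) = (r - V)/V + 1 = 1 + (r - V)/V)
1914 - C(M(-5, -5), 50) = 1914 - (-24)/50 = 1914 - 1*(-12/25) = 1914 + 12/25 = 47862/25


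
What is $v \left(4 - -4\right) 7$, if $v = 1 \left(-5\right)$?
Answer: $-280$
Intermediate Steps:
$v = -5$
$v \left(4 - -4\right) 7 = - 5 \left(4 - -4\right) 7 = - 5 \left(4 + 4\right) 7 = \left(-5\right) 8 \cdot 7 = \left(-40\right) 7 = -280$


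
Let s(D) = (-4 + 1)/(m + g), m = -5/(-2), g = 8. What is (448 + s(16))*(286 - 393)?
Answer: -335338/7 ≈ -47905.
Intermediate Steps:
m = 5/2 (m = -5*(-½) = 5/2 ≈ 2.5000)
s(D) = -2/7 (s(D) = (-4 + 1)/(5/2 + 8) = -3/21/2 = -3*2/21 = -2/7)
(448 + s(16))*(286 - 393) = (448 - 2/7)*(286 - 393) = (3134/7)*(-107) = -335338/7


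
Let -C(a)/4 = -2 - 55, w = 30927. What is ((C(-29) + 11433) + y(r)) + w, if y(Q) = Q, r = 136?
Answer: 42724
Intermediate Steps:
C(a) = 228 (C(a) = -4*(-2 - 55) = -4*(-57) = 228)
((C(-29) + 11433) + y(r)) + w = ((228 + 11433) + 136) + 30927 = (11661 + 136) + 30927 = 11797 + 30927 = 42724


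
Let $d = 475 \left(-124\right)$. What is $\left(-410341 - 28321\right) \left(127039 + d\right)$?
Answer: $-29889990018$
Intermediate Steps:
$d = -58900$
$\left(-410341 - 28321\right) \left(127039 + d\right) = \left(-410341 - 28321\right) \left(127039 - 58900\right) = \left(-438662\right) 68139 = -29889990018$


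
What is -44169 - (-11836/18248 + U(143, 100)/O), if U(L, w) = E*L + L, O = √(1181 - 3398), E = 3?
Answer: -201496019/4562 + 572*I*√2217/2217 ≈ -44168.0 + 12.148*I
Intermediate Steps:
O = I*√2217 (O = √(-2217) = I*√2217 ≈ 47.085*I)
U(L, w) = 4*L (U(L, w) = 3*L + L = 4*L)
-44169 - (-11836/18248 + U(143, 100)/O) = -44169 - (-11836/18248 + (4*143)/((I*√2217))) = -44169 - (-11836*1/18248 + 572*(-I*√2217/2217)) = -44169 - (-2959/4562 - 572*I*√2217/2217) = -44169 + (2959/4562 + 572*I*√2217/2217) = -201496019/4562 + 572*I*√2217/2217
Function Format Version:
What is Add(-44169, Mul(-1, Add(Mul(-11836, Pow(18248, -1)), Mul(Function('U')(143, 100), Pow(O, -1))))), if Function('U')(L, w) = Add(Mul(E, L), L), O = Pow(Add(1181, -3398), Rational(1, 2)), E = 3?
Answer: Add(Rational(-201496019, 4562), Mul(Rational(572, 2217), I, Pow(2217, Rational(1, 2)))) ≈ Add(-44168., Mul(12.148, I))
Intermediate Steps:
O = Mul(I, Pow(2217, Rational(1, 2))) (O = Pow(-2217, Rational(1, 2)) = Mul(I, Pow(2217, Rational(1, 2))) ≈ Mul(47.085, I))
Function('U')(L, w) = Mul(4, L) (Function('U')(L, w) = Add(Mul(3, L), L) = Mul(4, L))
Add(-44169, Mul(-1, Add(Mul(-11836, Pow(18248, -1)), Mul(Function('U')(143, 100), Pow(O, -1))))) = Add(-44169, Mul(-1, Add(Mul(-11836, Pow(18248, -1)), Mul(Mul(4, 143), Pow(Mul(I, Pow(2217, Rational(1, 2))), -1))))) = Add(-44169, Mul(-1, Add(Mul(-11836, Rational(1, 18248)), Mul(572, Mul(Rational(-1, 2217), I, Pow(2217, Rational(1, 2))))))) = Add(-44169, Mul(-1, Add(Rational(-2959, 4562), Mul(Rational(-572, 2217), I, Pow(2217, Rational(1, 2)))))) = Add(-44169, Add(Rational(2959, 4562), Mul(Rational(572, 2217), I, Pow(2217, Rational(1, 2))))) = Add(Rational(-201496019, 4562), Mul(Rational(572, 2217), I, Pow(2217, Rational(1, 2))))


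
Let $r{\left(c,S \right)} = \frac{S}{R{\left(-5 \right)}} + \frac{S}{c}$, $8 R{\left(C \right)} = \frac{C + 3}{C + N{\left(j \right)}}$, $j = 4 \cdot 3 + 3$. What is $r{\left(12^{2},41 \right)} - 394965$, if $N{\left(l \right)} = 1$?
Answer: $- \frac{56780455}{144} \approx -3.9431 \cdot 10^{5}$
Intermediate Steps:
$j = 15$ ($j = 12 + 3 = 15$)
$R{\left(C \right)} = \frac{3 + C}{8 \left(1 + C\right)}$ ($R{\left(C \right)} = \frac{\left(C + 3\right) \frac{1}{C + 1}}{8} = \frac{\left(3 + C\right) \frac{1}{1 + C}}{8} = \frac{\frac{1}{1 + C} \left(3 + C\right)}{8} = \frac{3 + C}{8 \left(1 + C\right)}$)
$r{\left(c,S \right)} = 16 S + \frac{S}{c}$ ($r{\left(c,S \right)} = \frac{S}{\frac{1}{8} \frac{1}{1 - 5} \left(3 - 5\right)} + \frac{S}{c} = \frac{S}{\frac{1}{8} \frac{1}{-4} \left(-2\right)} + \frac{S}{c} = \frac{S}{\frac{1}{8} \left(- \frac{1}{4}\right) \left(-2\right)} + \frac{S}{c} = S \frac{1}{\frac{1}{16}} + \frac{S}{c} = S 16 + \frac{S}{c} = 16 S + \frac{S}{c}$)
$r{\left(12^{2},41 \right)} - 394965 = \left(16 \cdot 41 + \frac{41}{12^{2}}\right) - 394965 = \left(656 + \frac{41}{144}\right) - 394965 = \frac{94505}{144} - 394965 = - \frac{56780455}{144}$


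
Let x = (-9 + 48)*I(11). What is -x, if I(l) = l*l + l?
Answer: -5148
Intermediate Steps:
I(l) = l + l² (I(l) = l² + l = l + l²)
x = 5148 (x = (-9 + 48)*(11*(1 + 11)) = 39*(11*12) = 39*132 = 5148)
-x = -1*5148 = -5148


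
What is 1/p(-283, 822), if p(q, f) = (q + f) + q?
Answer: 1/256 ≈ 0.0039063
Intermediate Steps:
p(q, f) = f + 2*q (p(q, f) = (f + q) + q = f + 2*q)
1/p(-283, 822) = 1/(822 + 2*(-283)) = 1/(822 - 566) = 1/256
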